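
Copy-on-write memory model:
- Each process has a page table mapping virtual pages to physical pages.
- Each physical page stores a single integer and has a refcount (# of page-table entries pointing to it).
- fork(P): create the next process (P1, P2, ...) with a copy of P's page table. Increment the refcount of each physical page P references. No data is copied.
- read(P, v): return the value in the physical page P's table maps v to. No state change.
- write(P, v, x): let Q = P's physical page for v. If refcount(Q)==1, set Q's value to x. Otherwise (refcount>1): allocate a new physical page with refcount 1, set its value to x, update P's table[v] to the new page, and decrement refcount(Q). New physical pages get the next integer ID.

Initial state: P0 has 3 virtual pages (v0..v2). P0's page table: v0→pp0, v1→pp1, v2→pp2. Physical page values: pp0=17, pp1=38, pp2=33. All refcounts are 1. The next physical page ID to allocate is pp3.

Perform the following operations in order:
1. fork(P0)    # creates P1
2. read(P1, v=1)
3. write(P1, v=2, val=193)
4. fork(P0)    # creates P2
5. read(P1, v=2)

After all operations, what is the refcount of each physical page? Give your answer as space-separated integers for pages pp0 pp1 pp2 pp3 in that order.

Op 1: fork(P0) -> P1. 3 ppages; refcounts: pp0:2 pp1:2 pp2:2
Op 2: read(P1, v1) -> 38. No state change.
Op 3: write(P1, v2, 193). refcount(pp2)=2>1 -> COPY to pp3. 4 ppages; refcounts: pp0:2 pp1:2 pp2:1 pp3:1
Op 4: fork(P0) -> P2. 4 ppages; refcounts: pp0:3 pp1:3 pp2:2 pp3:1
Op 5: read(P1, v2) -> 193. No state change.

Answer: 3 3 2 1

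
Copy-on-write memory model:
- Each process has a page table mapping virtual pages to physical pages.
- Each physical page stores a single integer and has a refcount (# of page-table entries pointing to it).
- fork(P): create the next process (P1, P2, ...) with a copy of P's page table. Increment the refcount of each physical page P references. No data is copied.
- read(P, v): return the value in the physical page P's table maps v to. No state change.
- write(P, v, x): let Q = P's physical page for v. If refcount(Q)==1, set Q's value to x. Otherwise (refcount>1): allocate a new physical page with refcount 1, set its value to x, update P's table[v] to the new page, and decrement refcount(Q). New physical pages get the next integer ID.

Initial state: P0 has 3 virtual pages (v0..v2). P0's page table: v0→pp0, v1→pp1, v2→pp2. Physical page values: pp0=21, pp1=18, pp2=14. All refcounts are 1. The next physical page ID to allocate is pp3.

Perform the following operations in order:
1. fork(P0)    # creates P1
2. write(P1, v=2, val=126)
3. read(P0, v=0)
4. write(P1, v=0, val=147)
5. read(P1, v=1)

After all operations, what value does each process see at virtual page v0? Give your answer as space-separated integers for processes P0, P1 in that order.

Answer: 21 147

Derivation:
Op 1: fork(P0) -> P1. 3 ppages; refcounts: pp0:2 pp1:2 pp2:2
Op 2: write(P1, v2, 126). refcount(pp2)=2>1 -> COPY to pp3. 4 ppages; refcounts: pp0:2 pp1:2 pp2:1 pp3:1
Op 3: read(P0, v0) -> 21. No state change.
Op 4: write(P1, v0, 147). refcount(pp0)=2>1 -> COPY to pp4. 5 ppages; refcounts: pp0:1 pp1:2 pp2:1 pp3:1 pp4:1
Op 5: read(P1, v1) -> 18. No state change.
P0: v0 -> pp0 = 21
P1: v0 -> pp4 = 147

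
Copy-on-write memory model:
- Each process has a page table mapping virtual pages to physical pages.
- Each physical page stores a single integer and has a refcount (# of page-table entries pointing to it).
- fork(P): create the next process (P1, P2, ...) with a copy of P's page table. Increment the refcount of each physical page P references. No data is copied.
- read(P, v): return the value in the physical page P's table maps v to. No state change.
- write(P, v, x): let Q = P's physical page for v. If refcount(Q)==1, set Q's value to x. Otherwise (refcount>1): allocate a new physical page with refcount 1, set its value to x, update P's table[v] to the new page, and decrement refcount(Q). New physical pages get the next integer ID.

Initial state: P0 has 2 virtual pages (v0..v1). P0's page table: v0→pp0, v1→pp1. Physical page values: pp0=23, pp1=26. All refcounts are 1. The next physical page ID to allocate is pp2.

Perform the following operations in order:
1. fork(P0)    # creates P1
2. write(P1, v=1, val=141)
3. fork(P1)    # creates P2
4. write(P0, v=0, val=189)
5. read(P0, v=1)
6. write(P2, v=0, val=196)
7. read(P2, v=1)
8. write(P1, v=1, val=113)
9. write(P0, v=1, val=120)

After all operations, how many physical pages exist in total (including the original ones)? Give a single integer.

Op 1: fork(P0) -> P1. 2 ppages; refcounts: pp0:2 pp1:2
Op 2: write(P1, v1, 141). refcount(pp1)=2>1 -> COPY to pp2. 3 ppages; refcounts: pp0:2 pp1:1 pp2:1
Op 3: fork(P1) -> P2. 3 ppages; refcounts: pp0:3 pp1:1 pp2:2
Op 4: write(P0, v0, 189). refcount(pp0)=3>1 -> COPY to pp3. 4 ppages; refcounts: pp0:2 pp1:1 pp2:2 pp3:1
Op 5: read(P0, v1) -> 26. No state change.
Op 6: write(P2, v0, 196). refcount(pp0)=2>1 -> COPY to pp4. 5 ppages; refcounts: pp0:1 pp1:1 pp2:2 pp3:1 pp4:1
Op 7: read(P2, v1) -> 141. No state change.
Op 8: write(P1, v1, 113). refcount(pp2)=2>1 -> COPY to pp5. 6 ppages; refcounts: pp0:1 pp1:1 pp2:1 pp3:1 pp4:1 pp5:1
Op 9: write(P0, v1, 120). refcount(pp1)=1 -> write in place. 6 ppages; refcounts: pp0:1 pp1:1 pp2:1 pp3:1 pp4:1 pp5:1

Answer: 6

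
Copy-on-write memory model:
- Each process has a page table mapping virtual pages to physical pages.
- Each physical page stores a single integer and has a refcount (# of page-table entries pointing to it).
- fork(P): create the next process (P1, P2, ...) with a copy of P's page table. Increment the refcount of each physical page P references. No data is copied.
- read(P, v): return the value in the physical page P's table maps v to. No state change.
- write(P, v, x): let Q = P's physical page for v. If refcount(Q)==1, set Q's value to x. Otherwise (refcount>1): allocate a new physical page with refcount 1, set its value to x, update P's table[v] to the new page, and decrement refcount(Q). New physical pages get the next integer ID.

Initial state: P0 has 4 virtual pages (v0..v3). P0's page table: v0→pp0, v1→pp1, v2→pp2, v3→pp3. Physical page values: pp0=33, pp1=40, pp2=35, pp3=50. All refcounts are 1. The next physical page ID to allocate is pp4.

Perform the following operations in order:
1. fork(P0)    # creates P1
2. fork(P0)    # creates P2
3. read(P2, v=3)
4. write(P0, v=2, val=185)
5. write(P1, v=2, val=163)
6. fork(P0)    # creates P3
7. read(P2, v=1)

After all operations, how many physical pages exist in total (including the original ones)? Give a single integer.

Op 1: fork(P0) -> P1. 4 ppages; refcounts: pp0:2 pp1:2 pp2:2 pp3:2
Op 2: fork(P0) -> P2. 4 ppages; refcounts: pp0:3 pp1:3 pp2:3 pp3:3
Op 3: read(P2, v3) -> 50. No state change.
Op 4: write(P0, v2, 185). refcount(pp2)=3>1 -> COPY to pp4. 5 ppages; refcounts: pp0:3 pp1:3 pp2:2 pp3:3 pp4:1
Op 5: write(P1, v2, 163). refcount(pp2)=2>1 -> COPY to pp5. 6 ppages; refcounts: pp0:3 pp1:3 pp2:1 pp3:3 pp4:1 pp5:1
Op 6: fork(P0) -> P3. 6 ppages; refcounts: pp0:4 pp1:4 pp2:1 pp3:4 pp4:2 pp5:1
Op 7: read(P2, v1) -> 40. No state change.

Answer: 6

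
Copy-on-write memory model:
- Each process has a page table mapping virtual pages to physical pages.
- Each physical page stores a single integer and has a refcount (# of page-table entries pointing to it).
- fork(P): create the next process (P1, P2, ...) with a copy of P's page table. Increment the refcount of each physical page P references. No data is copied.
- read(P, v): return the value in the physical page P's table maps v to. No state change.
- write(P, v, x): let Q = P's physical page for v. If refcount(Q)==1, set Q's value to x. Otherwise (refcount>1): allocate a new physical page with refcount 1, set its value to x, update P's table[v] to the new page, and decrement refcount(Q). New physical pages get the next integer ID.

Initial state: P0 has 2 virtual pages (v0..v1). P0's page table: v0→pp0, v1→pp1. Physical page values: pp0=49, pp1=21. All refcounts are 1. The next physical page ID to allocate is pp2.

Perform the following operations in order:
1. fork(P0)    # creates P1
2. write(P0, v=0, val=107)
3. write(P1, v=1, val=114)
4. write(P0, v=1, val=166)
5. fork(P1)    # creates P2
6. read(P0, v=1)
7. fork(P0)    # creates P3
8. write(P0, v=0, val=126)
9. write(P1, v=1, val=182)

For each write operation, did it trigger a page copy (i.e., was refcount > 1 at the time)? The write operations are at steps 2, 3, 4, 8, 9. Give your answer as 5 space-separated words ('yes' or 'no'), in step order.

Op 1: fork(P0) -> P1. 2 ppages; refcounts: pp0:2 pp1:2
Op 2: write(P0, v0, 107). refcount(pp0)=2>1 -> COPY to pp2. 3 ppages; refcounts: pp0:1 pp1:2 pp2:1
Op 3: write(P1, v1, 114). refcount(pp1)=2>1 -> COPY to pp3. 4 ppages; refcounts: pp0:1 pp1:1 pp2:1 pp3:1
Op 4: write(P0, v1, 166). refcount(pp1)=1 -> write in place. 4 ppages; refcounts: pp0:1 pp1:1 pp2:1 pp3:1
Op 5: fork(P1) -> P2. 4 ppages; refcounts: pp0:2 pp1:1 pp2:1 pp3:2
Op 6: read(P0, v1) -> 166. No state change.
Op 7: fork(P0) -> P3. 4 ppages; refcounts: pp0:2 pp1:2 pp2:2 pp3:2
Op 8: write(P0, v0, 126). refcount(pp2)=2>1 -> COPY to pp4. 5 ppages; refcounts: pp0:2 pp1:2 pp2:1 pp3:2 pp4:1
Op 9: write(P1, v1, 182). refcount(pp3)=2>1 -> COPY to pp5. 6 ppages; refcounts: pp0:2 pp1:2 pp2:1 pp3:1 pp4:1 pp5:1

yes yes no yes yes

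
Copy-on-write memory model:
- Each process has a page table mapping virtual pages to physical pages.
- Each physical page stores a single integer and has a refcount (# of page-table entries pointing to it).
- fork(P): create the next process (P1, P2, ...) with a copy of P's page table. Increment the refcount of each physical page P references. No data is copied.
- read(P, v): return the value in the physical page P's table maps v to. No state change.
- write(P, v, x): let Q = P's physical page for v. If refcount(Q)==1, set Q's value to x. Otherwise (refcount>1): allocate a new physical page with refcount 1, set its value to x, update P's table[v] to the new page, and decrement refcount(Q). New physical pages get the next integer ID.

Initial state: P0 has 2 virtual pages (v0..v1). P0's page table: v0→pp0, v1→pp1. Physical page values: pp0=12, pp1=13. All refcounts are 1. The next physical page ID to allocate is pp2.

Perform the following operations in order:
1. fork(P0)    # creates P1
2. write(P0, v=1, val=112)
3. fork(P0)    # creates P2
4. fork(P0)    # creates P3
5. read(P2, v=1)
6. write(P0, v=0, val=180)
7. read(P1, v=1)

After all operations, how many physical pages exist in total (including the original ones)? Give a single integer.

Answer: 4

Derivation:
Op 1: fork(P0) -> P1. 2 ppages; refcounts: pp0:2 pp1:2
Op 2: write(P0, v1, 112). refcount(pp1)=2>1 -> COPY to pp2. 3 ppages; refcounts: pp0:2 pp1:1 pp2:1
Op 3: fork(P0) -> P2. 3 ppages; refcounts: pp0:3 pp1:1 pp2:2
Op 4: fork(P0) -> P3. 3 ppages; refcounts: pp0:4 pp1:1 pp2:3
Op 5: read(P2, v1) -> 112. No state change.
Op 6: write(P0, v0, 180). refcount(pp0)=4>1 -> COPY to pp3. 4 ppages; refcounts: pp0:3 pp1:1 pp2:3 pp3:1
Op 7: read(P1, v1) -> 13. No state change.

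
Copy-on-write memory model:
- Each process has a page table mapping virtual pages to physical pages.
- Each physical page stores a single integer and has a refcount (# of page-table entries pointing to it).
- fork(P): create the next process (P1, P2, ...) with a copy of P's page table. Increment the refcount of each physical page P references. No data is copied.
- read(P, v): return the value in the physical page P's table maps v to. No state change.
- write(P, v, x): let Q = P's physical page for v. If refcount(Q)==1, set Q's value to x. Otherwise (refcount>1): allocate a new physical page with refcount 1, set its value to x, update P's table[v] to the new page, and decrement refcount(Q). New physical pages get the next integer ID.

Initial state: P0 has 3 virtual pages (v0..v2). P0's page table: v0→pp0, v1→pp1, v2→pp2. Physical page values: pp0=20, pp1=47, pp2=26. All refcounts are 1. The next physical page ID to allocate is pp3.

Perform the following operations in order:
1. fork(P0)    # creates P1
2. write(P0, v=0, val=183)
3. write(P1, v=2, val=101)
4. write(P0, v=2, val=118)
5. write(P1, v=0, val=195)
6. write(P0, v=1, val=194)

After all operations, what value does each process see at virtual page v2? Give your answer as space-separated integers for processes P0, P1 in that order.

Answer: 118 101

Derivation:
Op 1: fork(P0) -> P1. 3 ppages; refcounts: pp0:2 pp1:2 pp2:2
Op 2: write(P0, v0, 183). refcount(pp0)=2>1 -> COPY to pp3. 4 ppages; refcounts: pp0:1 pp1:2 pp2:2 pp3:1
Op 3: write(P1, v2, 101). refcount(pp2)=2>1 -> COPY to pp4. 5 ppages; refcounts: pp0:1 pp1:2 pp2:1 pp3:1 pp4:1
Op 4: write(P0, v2, 118). refcount(pp2)=1 -> write in place. 5 ppages; refcounts: pp0:1 pp1:2 pp2:1 pp3:1 pp4:1
Op 5: write(P1, v0, 195). refcount(pp0)=1 -> write in place. 5 ppages; refcounts: pp0:1 pp1:2 pp2:1 pp3:1 pp4:1
Op 6: write(P0, v1, 194). refcount(pp1)=2>1 -> COPY to pp5. 6 ppages; refcounts: pp0:1 pp1:1 pp2:1 pp3:1 pp4:1 pp5:1
P0: v2 -> pp2 = 118
P1: v2 -> pp4 = 101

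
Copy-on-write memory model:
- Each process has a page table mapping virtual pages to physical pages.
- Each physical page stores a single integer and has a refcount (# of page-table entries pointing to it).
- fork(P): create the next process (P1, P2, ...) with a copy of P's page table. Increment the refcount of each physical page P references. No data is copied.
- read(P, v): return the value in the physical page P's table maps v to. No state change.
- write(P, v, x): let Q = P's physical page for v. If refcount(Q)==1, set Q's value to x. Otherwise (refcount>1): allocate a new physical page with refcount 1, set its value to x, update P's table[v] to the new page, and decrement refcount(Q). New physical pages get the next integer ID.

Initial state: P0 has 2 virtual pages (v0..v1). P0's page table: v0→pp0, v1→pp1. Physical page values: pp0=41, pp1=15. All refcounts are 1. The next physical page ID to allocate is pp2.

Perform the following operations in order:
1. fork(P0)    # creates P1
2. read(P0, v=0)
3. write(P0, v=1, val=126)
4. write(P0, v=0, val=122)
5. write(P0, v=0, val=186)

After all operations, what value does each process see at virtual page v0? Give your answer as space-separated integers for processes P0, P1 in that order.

Op 1: fork(P0) -> P1. 2 ppages; refcounts: pp0:2 pp1:2
Op 2: read(P0, v0) -> 41. No state change.
Op 3: write(P0, v1, 126). refcount(pp1)=2>1 -> COPY to pp2. 3 ppages; refcounts: pp0:2 pp1:1 pp2:1
Op 4: write(P0, v0, 122). refcount(pp0)=2>1 -> COPY to pp3. 4 ppages; refcounts: pp0:1 pp1:1 pp2:1 pp3:1
Op 5: write(P0, v0, 186). refcount(pp3)=1 -> write in place. 4 ppages; refcounts: pp0:1 pp1:1 pp2:1 pp3:1
P0: v0 -> pp3 = 186
P1: v0 -> pp0 = 41

Answer: 186 41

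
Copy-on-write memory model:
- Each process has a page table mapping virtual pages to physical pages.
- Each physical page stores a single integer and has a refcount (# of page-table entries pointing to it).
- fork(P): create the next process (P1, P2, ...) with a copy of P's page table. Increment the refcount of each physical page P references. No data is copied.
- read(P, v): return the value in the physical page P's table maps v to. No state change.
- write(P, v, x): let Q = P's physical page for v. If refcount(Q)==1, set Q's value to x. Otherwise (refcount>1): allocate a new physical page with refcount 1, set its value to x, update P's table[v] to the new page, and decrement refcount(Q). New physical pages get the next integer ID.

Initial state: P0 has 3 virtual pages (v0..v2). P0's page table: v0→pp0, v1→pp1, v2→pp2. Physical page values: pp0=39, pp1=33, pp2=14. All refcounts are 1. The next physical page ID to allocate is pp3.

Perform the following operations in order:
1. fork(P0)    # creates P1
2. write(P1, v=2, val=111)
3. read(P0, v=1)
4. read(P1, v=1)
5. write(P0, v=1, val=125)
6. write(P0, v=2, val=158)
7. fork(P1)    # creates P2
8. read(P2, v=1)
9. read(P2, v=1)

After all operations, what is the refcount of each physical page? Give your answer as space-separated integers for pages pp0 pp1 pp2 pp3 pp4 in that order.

Op 1: fork(P0) -> P1. 3 ppages; refcounts: pp0:2 pp1:2 pp2:2
Op 2: write(P1, v2, 111). refcount(pp2)=2>1 -> COPY to pp3. 4 ppages; refcounts: pp0:2 pp1:2 pp2:1 pp3:1
Op 3: read(P0, v1) -> 33. No state change.
Op 4: read(P1, v1) -> 33. No state change.
Op 5: write(P0, v1, 125). refcount(pp1)=2>1 -> COPY to pp4. 5 ppages; refcounts: pp0:2 pp1:1 pp2:1 pp3:1 pp4:1
Op 6: write(P0, v2, 158). refcount(pp2)=1 -> write in place. 5 ppages; refcounts: pp0:2 pp1:1 pp2:1 pp3:1 pp4:1
Op 7: fork(P1) -> P2. 5 ppages; refcounts: pp0:3 pp1:2 pp2:1 pp3:2 pp4:1
Op 8: read(P2, v1) -> 33. No state change.
Op 9: read(P2, v1) -> 33. No state change.

Answer: 3 2 1 2 1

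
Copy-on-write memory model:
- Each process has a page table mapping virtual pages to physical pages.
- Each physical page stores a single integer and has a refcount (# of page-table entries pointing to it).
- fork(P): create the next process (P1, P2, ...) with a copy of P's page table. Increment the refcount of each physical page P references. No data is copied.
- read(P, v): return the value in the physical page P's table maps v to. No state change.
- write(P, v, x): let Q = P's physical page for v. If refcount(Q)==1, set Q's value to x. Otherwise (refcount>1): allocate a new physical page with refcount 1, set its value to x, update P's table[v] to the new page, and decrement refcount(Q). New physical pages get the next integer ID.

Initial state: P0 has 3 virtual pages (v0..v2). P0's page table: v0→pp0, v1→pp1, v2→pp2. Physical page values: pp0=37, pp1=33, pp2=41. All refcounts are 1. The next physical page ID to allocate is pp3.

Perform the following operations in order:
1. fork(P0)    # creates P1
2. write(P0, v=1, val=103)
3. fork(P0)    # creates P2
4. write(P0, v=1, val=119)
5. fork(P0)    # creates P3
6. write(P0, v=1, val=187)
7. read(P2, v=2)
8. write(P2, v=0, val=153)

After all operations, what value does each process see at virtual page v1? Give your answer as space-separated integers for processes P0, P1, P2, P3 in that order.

Op 1: fork(P0) -> P1. 3 ppages; refcounts: pp0:2 pp1:2 pp2:2
Op 2: write(P0, v1, 103). refcount(pp1)=2>1 -> COPY to pp3. 4 ppages; refcounts: pp0:2 pp1:1 pp2:2 pp3:1
Op 3: fork(P0) -> P2. 4 ppages; refcounts: pp0:3 pp1:1 pp2:3 pp3:2
Op 4: write(P0, v1, 119). refcount(pp3)=2>1 -> COPY to pp4. 5 ppages; refcounts: pp0:3 pp1:1 pp2:3 pp3:1 pp4:1
Op 5: fork(P0) -> P3. 5 ppages; refcounts: pp0:4 pp1:1 pp2:4 pp3:1 pp4:2
Op 6: write(P0, v1, 187). refcount(pp4)=2>1 -> COPY to pp5. 6 ppages; refcounts: pp0:4 pp1:1 pp2:4 pp3:1 pp4:1 pp5:1
Op 7: read(P2, v2) -> 41. No state change.
Op 8: write(P2, v0, 153). refcount(pp0)=4>1 -> COPY to pp6. 7 ppages; refcounts: pp0:3 pp1:1 pp2:4 pp3:1 pp4:1 pp5:1 pp6:1
P0: v1 -> pp5 = 187
P1: v1 -> pp1 = 33
P2: v1 -> pp3 = 103
P3: v1 -> pp4 = 119

Answer: 187 33 103 119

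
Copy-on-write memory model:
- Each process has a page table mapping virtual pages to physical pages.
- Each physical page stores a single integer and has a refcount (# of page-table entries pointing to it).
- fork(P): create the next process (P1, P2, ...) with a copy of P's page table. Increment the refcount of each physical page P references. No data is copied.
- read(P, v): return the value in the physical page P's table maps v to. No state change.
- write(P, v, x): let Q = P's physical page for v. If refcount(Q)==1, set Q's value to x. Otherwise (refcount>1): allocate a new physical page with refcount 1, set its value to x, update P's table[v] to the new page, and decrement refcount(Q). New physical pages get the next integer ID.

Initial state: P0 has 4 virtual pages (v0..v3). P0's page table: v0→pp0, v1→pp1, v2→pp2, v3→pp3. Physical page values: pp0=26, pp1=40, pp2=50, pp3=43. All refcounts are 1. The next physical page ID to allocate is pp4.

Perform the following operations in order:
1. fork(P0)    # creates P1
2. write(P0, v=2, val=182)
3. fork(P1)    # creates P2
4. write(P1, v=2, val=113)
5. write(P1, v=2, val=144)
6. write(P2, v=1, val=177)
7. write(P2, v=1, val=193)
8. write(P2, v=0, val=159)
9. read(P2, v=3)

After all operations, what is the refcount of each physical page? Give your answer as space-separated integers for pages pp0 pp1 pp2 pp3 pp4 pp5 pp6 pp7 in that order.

Op 1: fork(P0) -> P1. 4 ppages; refcounts: pp0:2 pp1:2 pp2:2 pp3:2
Op 2: write(P0, v2, 182). refcount(pp2)=2>1 -> COPY to pp4. 5 ppages; refcounts: pp0:2 pp1:2 pp2:1 pp3:2 pp4:1
Op 3: fork(P1) -> P2. 5 ppages; refcounts: pp0:3 pp1:3 pp2:2 pp3:3 pp4:1
Op 4: write(P1, v2, 113). refcount(pp2)=2>1 -> COPY to pp5. 6 ppages; refcounts: pp0:3 pp1:3 pp2:1 pp3:3 pp4:1 pp5:1
Op 5: write(P1, v2, 144). refcount(pp5)=1 -> write in place. 6 ppages; refcounts: pp0:3 pp1:3 pp2:1 pp3:3 pp4:1 pp5:1
Op 6: write(P2, v1, 177). refcount(pp1)=3>1 -> COPY to pp6. 7 ppages; refcounts: pp0:3 pp1:2 pp2:1 pp3:3 pp4:1 pp5:1 pp6:1
Op 7: write(P2, v1, 193). refcount(pp6)=1 -> write in place. 7 ppages; refcounts: pp0:3 pp1:2 pp2:1 pp3:3 pp4:1 pp5:1 pp6:1
Op 8: write(P2, v0, 159). refcount(pp0)=3>1 -> COPY to pp7. 8 ppages; refcounts: pp0:2 pp1:2 pp2:1 pp3:3 pp4:1 pp5:1 pp6:1 pp7:1
Op 9: read(P2, v3) -> 43. No state change.

Answer: 2 2 1 3 1 1 1 1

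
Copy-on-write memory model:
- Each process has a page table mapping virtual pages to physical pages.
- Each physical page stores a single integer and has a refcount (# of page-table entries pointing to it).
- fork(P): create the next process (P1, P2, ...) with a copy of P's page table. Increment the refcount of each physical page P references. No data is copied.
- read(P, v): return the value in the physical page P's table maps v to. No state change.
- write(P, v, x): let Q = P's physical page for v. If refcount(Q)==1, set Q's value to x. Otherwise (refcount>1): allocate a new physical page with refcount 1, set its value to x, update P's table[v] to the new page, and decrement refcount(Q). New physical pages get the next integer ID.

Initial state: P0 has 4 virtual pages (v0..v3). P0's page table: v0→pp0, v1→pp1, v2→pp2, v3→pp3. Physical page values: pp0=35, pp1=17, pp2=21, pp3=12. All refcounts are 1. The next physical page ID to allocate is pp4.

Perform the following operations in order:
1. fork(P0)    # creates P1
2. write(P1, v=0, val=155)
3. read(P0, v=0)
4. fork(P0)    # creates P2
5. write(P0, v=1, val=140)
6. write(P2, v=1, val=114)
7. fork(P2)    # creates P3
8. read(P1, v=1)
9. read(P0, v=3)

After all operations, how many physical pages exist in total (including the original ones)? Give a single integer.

Answer: 7

Derivation:
Op 1: fork(P0) -> P1. 4 ppages; refcounts: pp0:2 pp1:2 pp2:2 pp3:2
Op 2: write(P1, v0, 155). refcount(pp0)=2>1 -> COPY to pp4. 5 ppages; refcounts: pp0:1 pp1:2 pp2:2 pp3:2 pp4:1
Op 3: read(P0, v0) -> 35. No state change.
Op 4: fork(P0) -> P2. 5 ppages; refcounts: pp0:2 pp1:3 pp2:3 pp3:3 pp4:1
Op 5: write(P0, v1, 140). refcount(pp1)=3>1 -> COPY to pp5. 6 ppages; refcounts: pp0:2 pp1:2 pp2:3 pp3:3 pp4:1 pp5:1
Op 6: write(P2, v1, 114). refcount(pp1)=2>1 -> COPY to pp6. 7 ppages; refcounts: pp0:2 pp1:1 pp2:3 pp3:3 pp4:1 pp5:1 pp6:1
Op 7: fork(P2) -> P3. 7 ppages; refcounts: pp0:3 pp1:1 pp2:4 pp3:4 pp4:1 pp5:1 pp6:2
Op 8: read(P1, v1) -> 17. No state change.
Op 9: read(P0, v3) -> 12. No state change.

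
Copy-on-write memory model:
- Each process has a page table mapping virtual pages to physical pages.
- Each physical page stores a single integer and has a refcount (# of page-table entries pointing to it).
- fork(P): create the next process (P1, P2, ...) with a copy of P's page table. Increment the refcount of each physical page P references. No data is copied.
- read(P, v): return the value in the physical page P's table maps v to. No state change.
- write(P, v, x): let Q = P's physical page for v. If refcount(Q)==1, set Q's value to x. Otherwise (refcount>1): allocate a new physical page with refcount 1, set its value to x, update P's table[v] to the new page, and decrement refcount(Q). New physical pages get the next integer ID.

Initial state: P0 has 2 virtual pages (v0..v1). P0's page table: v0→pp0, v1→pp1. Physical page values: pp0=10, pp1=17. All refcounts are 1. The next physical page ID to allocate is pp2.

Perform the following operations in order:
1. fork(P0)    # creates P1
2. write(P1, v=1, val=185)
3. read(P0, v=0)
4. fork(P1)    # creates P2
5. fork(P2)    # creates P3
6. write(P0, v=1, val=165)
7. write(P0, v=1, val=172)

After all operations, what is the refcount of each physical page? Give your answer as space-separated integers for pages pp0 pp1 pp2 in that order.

Answer: 4 1 3

Derivation:
Op 1: fork(P0) -> P1. 2 ppages; refcounts: pp0:2 pp1:2
Op 2: write(P1, v1, 185). refcount(pp1)=2>1 -> COPY to pp2. 3 ppages; refcounts: pp0:2 pp1:1 pp2:1
Op 3: read(P0, v0) -> 10. No state change.
Op 4: fork(P1) -> P2. 3 ppages; refcounts: pp0:3 pp1:1 pp2:2
Op 5: fork(P2) -> P3. 3 ppages; refcounts: pp0:4 pp1:1 pp2:3
Op 6: write(P0, v1, 165). refcount(pp1)=1 -> write in place. 3 ppages; refcounts: pp0:4 pp1:1 pp2:3
Op 7: write(P0, v1, 172). refcount(pp1)=1 -> write in place. 3 ppages; refcounts: pp0:4 pp1:1 pp2:3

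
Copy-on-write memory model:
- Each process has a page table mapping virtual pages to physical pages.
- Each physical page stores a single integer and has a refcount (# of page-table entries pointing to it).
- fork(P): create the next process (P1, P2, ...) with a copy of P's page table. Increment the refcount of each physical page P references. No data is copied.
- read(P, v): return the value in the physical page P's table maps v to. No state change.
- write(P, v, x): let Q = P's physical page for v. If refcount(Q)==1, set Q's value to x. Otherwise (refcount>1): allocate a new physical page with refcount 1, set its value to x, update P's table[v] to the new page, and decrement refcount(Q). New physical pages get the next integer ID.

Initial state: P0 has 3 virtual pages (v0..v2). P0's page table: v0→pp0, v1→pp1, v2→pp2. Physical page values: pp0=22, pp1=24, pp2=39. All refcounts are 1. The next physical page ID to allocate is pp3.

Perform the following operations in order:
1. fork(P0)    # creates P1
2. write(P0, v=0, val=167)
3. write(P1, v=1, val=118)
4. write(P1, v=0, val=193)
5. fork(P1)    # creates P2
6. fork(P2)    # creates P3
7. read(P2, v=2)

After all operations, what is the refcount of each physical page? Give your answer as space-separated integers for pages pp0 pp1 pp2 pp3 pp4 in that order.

Op 1: fork(P0) -> P1. 3 ppages; refcounts: pp0:2 pp1:2 pp2:2
Op 2: write(P0, v0, 167). refcount(pp0)=2>1 -> COPY to pp3. 4 ppages; refcounts: pp0:1 pp1:2 pp2:2 pp3:1
Op 3: write(P1, v1, 118). refcount(pp1)=2>1 -> COPY to pp4. 5 ppages; refcounts: pp0:1 pp1:1 pp2:2 pp3:1 pp4:1
Op 4: write(P1, v0, 193). refcount(pp0)=1 -> write in place. 5 ppages; refcounts: pp0:1 pp1:1 pp2:2 pp3:1 pp4:1
Op 5: fork(P1) -> P2. 5 ppages; refcounts: pp0:2 pp1:1 pp2:3 pp3:1 pp4:2
Op 6: fork(P2) -> P3. 5 ppages; refcounts: pp0:3 pp1:1 pp2:4 pp3:1 pp4:3
Op 7: read(P2, v2) -> 39. No state change.

Answer: 3 1 4 1 3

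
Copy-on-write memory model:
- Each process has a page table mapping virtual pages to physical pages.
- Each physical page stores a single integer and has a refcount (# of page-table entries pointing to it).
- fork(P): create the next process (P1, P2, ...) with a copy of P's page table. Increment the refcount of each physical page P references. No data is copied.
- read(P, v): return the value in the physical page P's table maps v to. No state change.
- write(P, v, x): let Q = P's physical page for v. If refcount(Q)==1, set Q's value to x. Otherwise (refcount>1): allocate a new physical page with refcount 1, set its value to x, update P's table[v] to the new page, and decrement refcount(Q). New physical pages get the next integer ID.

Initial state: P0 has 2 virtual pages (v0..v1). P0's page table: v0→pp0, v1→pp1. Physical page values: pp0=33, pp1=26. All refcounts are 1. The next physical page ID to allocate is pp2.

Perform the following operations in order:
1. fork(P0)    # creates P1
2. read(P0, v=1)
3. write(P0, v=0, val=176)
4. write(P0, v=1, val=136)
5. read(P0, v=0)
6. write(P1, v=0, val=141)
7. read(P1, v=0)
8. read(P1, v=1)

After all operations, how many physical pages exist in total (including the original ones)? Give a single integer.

Op 1: fork(P0) -> P1. 2 ppages; refcounts: pp0:2 pp1:2
Op 2: read(P0, v1) -> 26. No state change.
Op 3: write(P0, v0, 176). refcount(pp0)=2>1 -> COPY to pp2. 3 ppages; refcounts: pp0:1 pp1:2 pp2:1
Op 4: write(P0, v1, 136). refcount(pp1)=2>1 -> COPY to pp3. 4 ppages; refcounts: pp0:1 pp1:1 pp2:1 pp3:1
Op 5: read(P0, v0) -> 176. No state change.
Op 6: write(P1, v0, 141). refcount(pp0)=1 -> write in place. 4 ppages; refcounts: pp0:1 pp1:1 pp2:1 pp3:1
Op 7: read(P1, v0) -> 141. No state change.
Op 8: read(P1, v1) -> 26. No state change.

Answer: 4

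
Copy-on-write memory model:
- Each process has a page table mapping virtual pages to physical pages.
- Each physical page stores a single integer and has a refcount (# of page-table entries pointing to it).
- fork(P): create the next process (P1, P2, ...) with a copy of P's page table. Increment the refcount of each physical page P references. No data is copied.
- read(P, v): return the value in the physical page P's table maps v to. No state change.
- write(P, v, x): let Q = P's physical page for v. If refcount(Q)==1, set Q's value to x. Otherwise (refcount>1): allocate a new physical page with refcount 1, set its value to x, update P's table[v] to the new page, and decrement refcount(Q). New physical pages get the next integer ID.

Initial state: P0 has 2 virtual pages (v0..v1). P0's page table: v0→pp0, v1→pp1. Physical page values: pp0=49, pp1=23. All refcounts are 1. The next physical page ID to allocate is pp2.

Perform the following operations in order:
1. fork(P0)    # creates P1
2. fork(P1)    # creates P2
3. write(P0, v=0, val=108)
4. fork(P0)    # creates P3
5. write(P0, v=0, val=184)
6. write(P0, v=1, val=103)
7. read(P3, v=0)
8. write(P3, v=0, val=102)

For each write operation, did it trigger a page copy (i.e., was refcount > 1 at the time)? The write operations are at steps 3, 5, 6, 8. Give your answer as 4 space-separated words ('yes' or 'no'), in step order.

Op 1: fork(P0) -> P1. 2 ppages; refcounts: pp0:2 pp1:2
Op 2: fork(P1) -> P2. 2 ppages; refcounts: pp0:3 pp1:3
Op 3: write(P0, v0, 108). refcount(pp0)=3>1 -> COPY to pp2. 3 ppages; refcounts: pp0:2 pp1:3 pp2:1
Op 4: fork(P0) -> P3. 3 ppages; refcounts: pp0:2 pp1:4 pp2:2
Op 5: write(P0, v0, 184). refcount(pp2)=2>1 -> COPY to pp3. 4 ppages; refcounts: pp0:2 pp1:4 pp2:1 pp3:1
Op 6: write(P0, v1, 103). refcount(pp1)=4>1 -> COPY to pp4. 5 ppages; refcounts: pp0:2 pp1:3 pp2:1 pp3:1 pp4:1
Op 7: read(P3, v0) -> 108. No state change.
Op 8: write(P3, v0, 102). refcount(pp2)=1 -> write in place. 5 ppages; refcounts: pp0:2 pp1:3 pp2:1 pp3:1 pp4:1

yes yes yes no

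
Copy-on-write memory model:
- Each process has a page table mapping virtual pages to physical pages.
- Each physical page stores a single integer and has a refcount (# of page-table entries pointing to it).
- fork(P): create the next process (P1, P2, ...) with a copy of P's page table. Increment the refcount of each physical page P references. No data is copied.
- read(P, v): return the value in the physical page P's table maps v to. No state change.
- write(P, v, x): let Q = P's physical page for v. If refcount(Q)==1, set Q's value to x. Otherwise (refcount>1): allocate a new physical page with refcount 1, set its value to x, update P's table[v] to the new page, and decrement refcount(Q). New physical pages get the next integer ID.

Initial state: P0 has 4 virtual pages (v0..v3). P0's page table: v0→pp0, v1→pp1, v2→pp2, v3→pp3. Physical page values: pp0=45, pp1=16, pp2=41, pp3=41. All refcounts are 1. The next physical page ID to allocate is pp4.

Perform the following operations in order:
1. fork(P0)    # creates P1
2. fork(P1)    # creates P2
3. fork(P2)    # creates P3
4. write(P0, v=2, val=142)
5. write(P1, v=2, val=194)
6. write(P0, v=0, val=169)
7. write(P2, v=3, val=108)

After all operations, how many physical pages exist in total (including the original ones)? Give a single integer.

Op 1: fork(P0) -> P1. 4 ppages; refcounts: pp0:2 pp1:2 pp2:2 pp3:2
Op 2: fork(P1) -> P2. 4 ppages; refcounts: pp0:3 pp1:3 pp2:3 pp3:3
Op 3: fork(P2) -> P3. 4 ppages; refcounts: pp0:4 pp1:4 pp2:4 pp3:4
Op 4: write(P0, v2, 142). refcount(pp2)=4>1 -> COPY to pp4. 5 ppages; refcounts: pp0:4 pp1:4 pp2:3 pp3:4 pp4:1
Op 5: write(P1, v2, 194). refcount(pp2)=3>1 -> COPY to pp5. 6 ppages; refcounts: pp0:4 pp1:4 pp2:2 pp3:4 pp4:1 pp5:1
Op 6: write(P0, v0, 169). refcount(pp0)=4>1 -> COPY to pp6. 7 ppages; refcounts: pp0:3 pp1:4 pp2:2 pp3:4 pp4:1 pp5:1 pp6:1
Op 7: write(P2, v3, 108). refcount(pp3)=4>1 -> COPY to pp7. 8 ppages; refcounts: pp0:3 pp1:4 pp2:2 pp3:3 pp4:1 pp5:1 pp6:1 pp7:1

Answer: 8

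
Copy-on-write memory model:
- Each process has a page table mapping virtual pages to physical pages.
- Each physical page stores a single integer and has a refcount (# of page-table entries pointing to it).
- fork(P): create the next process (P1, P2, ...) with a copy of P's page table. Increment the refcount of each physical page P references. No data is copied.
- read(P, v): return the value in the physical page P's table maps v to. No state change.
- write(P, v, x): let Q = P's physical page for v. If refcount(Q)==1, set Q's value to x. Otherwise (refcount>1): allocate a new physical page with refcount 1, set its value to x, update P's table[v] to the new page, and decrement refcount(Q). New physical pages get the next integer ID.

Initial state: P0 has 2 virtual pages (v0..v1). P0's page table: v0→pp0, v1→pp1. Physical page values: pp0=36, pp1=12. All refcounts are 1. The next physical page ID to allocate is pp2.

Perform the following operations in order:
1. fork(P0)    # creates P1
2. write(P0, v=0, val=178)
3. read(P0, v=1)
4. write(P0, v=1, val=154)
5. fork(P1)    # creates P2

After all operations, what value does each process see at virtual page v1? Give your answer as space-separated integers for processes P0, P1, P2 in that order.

Op 1: fork(P0) -> P1. 2 ppages; refcounts: pp0:2 pp1:2
Op 2: write(P0, v0, 178). refcount(pp0)=2>1 -> COPY to pp2. 3 ppages; refcounts: pp0:1 pp1:2 pp2:1
Op 3: read(P0, v1) -> 12. No state change.
Op 4: write(P0, v1, 154). refcount(pp1)=2>1 -> COPY to pp3. 4 ppages; refcounts: pp0:1 pp1:1 pp2:1 pp3:1
Op 5: fork(P1) -> P2. 4 ppages; refcounts: pp0:2 pp1:2 pp2:1 pp3:1
P0: v1 -> pp3 = 154
P1: v1 -> pp1 = 12
P2: v1 -> pp1 = 12

Answer: 154 12 12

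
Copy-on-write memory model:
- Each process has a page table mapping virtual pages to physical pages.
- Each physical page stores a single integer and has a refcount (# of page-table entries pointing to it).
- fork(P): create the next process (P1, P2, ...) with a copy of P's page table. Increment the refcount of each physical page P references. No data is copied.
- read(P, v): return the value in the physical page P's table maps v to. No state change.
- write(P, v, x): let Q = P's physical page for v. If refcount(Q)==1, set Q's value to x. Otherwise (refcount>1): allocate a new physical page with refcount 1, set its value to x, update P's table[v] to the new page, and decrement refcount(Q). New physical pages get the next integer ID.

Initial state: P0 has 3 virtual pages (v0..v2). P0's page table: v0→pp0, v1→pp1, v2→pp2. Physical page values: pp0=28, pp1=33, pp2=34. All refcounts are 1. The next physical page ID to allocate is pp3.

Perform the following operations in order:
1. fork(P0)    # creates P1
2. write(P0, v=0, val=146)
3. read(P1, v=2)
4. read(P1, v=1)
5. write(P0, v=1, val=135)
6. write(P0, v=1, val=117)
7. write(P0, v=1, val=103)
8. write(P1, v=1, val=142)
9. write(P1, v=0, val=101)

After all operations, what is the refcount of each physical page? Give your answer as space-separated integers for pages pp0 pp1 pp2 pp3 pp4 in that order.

Answer: 1 1 2 1 1

Derivation:
Op 1: fork(P0) -> P1. 3 ppages; refcounts: pp0:2 pp1:2 pp2:2
Op 2: write(P0, v0, 146). refcount(pp0)=2>1 -> COPY to pp3. 4 ppages; refcounts: pp0:1 pp1:2 pp2:2 pp3:1
Op 3: read(P1, v2) -> 34. No state change.
Op 4: read(P1, v1) -> 33. No state change.
Op 5: write(P0, v1, 135). refcount(pp1)=2>1 -> COPY to pp4. 5 ppages; refcounts: pp0:1 pp1:1 pp2:2 pp3:1 pp4:1
Op 6: write(P0, v1, 117). refcount(pp4)=1 -> write in place. 5 ppages; refcounts: pp0:1 pp1:1 pp2:2 pp3:1 pp4:1
Op 7: write(P0, v1, 103). refcount(pp4)=1 -> write in place. 5 ppages; refcounts: pp0:1 pp1:1 pp2:2 pp3:1 pp4:1
Op 8: write(P1, v1, 142). refcount(pp1)=1 -> write in place. 5 ppages; refcounts: pp0:1 pp1:1 pp2:2 pp3:1 pp4:1
Op 9: write(P1, v0, 101). refcount(pp0)=1 -> write in place. 5 ppages; refcounts: pp0:1 pp1:1 pp2:2 pp3:1 pp4:1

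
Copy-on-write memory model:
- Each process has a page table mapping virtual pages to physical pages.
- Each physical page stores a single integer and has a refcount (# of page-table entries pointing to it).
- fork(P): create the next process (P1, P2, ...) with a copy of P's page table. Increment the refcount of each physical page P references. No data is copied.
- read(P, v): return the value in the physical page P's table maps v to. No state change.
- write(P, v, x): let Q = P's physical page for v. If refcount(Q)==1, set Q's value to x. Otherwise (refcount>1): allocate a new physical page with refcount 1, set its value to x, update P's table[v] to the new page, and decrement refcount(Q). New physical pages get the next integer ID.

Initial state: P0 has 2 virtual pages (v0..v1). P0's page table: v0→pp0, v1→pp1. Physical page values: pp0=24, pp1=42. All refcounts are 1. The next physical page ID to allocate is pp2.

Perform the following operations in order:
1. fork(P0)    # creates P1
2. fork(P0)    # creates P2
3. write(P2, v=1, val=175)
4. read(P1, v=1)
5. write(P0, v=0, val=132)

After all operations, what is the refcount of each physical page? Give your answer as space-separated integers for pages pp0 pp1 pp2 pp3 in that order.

Op 1: fork(P0) -> P1. 2 ppages; refcounts: pp0:2 pp1:2
Op 2: fork(P0) -> P2. 2 ppages; refcounts: pp0:3 pp1:3
Op 3: write(P2, v1, 175). refcount(pp1)=3>1 -> COPY to pp2. 3 ppages; refcounts: pp0:3 pp1:2 pp2:1
Op 4: read(P1, v1) -> 42. No state change.
Op 5: write(P0, v0, 132). refcount(pp0)=3>1 -> COPY to pp3. 4 ppages; refcounts: pp0:2 pp1:2 pp2:1 pp3:1

Answer: 2 2 1 1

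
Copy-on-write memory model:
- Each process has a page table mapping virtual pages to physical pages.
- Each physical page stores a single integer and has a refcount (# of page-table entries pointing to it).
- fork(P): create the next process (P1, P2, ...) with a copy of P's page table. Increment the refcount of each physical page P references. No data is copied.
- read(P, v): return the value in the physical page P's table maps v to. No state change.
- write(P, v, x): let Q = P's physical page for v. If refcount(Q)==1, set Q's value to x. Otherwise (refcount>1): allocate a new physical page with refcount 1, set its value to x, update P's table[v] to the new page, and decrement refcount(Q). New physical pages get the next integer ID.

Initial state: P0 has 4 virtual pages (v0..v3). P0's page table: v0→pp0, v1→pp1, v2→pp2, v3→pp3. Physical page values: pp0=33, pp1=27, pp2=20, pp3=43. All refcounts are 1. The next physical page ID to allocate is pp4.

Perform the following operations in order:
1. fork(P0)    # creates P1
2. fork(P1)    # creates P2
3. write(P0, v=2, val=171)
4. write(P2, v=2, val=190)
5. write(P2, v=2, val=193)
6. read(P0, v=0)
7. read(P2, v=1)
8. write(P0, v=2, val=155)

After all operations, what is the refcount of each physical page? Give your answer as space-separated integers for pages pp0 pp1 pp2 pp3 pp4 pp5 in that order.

Op 1: fork(P0) -> P1. 4 ppages; refcounts: pp0:2 pp1:2 pp2:2 pp3:2
Op 2: fork(P1) -> P2. 4 ppages; refcounts: pp0:3 pp1:3 pp2:3 pp3:3
Op 3: write(P0, v2, 171). refcount(pp2)=3>1 -> COPY to pp4. 5 ppages; refcounts: pp0:3 pp1:3 pp2:2 pp3:3 pp4:1
Op 4: write(P2, v2, 190). refcount(pp2)=2>1 -> COPY to pp5. 6 ppages; refcounts: pp0:3 pp1:3 pp2:1 pp3:3 pp4:1 pp5:1
Op 5: write(P2, v2, 193). refcount(pp5)=1 -> write in place. 6 ppages; refcounts: pp0:3 pp1:3 pp2:1 pp3:3 pp4:1 pp5:1
Op 6: read(P0, v0) -> 33. No state change.
Op 7: read(P2, v1) -> 27. No state change.
Op 8: write(P0, v2, 155). refcount(pp4)=1 -> write in place. 6 ppages; refcounts: pp0:3 pp1:3 pp2:1 pp3:3 pp4:1 pp5:1

Answer: 3 3 1 3 1 1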